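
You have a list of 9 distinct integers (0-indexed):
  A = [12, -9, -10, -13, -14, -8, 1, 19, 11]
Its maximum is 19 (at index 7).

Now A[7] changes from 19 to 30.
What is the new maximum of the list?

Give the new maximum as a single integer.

Old max = 19 (at index 7)
Change: A[7] 19 -> 30
Changed element WAS the max -> may need rescan.
  Max of remaining elements: 12
  New max = max(30, 12) = 30

Answer: 30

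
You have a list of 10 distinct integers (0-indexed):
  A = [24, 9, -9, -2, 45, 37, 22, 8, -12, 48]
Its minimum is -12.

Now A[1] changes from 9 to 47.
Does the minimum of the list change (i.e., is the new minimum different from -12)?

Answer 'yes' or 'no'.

Answer: no

Derivation:
Old min = -12
Change: A[1] 9 -> 47
Changed element was NOT the min; min changes only if 47 < -12.
New min = -12; changed? no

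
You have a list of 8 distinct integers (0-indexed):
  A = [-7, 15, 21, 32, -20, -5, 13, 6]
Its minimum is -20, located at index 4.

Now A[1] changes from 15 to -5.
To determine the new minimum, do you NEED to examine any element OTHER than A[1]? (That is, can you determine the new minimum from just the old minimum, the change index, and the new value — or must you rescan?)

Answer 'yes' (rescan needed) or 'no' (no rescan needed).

Answer: no

Derivation:
Old min = -20 at index 4
Change at index 1: 15 -> -5
Index 1 was NOT the min. New min = min(-20, -5). No rescan of other elements needed.
Needs rescan: no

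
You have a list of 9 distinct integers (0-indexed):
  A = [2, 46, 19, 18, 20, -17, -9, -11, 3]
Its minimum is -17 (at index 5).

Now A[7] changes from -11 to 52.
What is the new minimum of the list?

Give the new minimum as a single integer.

Old min = -17 (at index 5)
Change: A[7] -11 -> 52
Changed element was NOT the old min.
  New min = min(old_min, new_val) = min(-17, 52) = -17

Answer: -17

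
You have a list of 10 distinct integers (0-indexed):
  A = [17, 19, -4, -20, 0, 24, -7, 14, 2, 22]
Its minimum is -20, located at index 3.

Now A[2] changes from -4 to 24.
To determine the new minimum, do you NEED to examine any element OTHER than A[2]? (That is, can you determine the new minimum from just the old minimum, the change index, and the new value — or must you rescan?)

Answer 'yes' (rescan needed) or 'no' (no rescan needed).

Old min = -20 at index 3
Change at index 2: -4 -> 24
Index 2 was NOT the min. New min = min(-20, 24). No rescan of other elements needed.
Needs rescan: no

Answer: no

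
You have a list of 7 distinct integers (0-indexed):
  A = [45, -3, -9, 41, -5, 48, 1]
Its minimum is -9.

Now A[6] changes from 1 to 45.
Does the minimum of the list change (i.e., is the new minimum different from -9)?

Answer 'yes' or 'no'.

Old min = -9
Change: A[6] 1 -> 45
Changed element was NOT the min; min changes only if 45 < -9.
New min = -9; changed? no

Answer: no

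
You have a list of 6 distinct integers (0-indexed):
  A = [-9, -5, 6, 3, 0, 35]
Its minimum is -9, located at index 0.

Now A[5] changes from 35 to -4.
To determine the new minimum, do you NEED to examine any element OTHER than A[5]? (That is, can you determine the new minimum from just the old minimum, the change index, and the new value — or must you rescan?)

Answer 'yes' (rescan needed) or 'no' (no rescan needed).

Old min = -9 at index 0
Change at index 5: 35 -> -4
Index 5 was NOT the min. New min = min(-9, -4). No rescan of other elements needed.
Needs rescan: no

Answer: no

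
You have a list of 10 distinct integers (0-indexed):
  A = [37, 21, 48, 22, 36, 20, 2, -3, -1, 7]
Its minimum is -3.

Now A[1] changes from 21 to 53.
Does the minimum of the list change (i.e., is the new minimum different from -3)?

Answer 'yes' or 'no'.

Answer: no

Derivation:
Old min = -3
Change: A[1] 21 -> 53
Changed element was NOT the min; min changes only if 53 < -3.
New min = -3; changed? no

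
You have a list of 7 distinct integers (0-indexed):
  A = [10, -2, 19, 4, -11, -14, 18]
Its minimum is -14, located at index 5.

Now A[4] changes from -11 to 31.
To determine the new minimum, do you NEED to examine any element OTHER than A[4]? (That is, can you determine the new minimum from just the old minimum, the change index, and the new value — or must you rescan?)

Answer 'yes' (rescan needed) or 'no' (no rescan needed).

Answer: no

Derivation:
Old min = -14 at index 5
Change at index 4: -11 -> 31
Index 4 was NOT the min. New min = min(-14, 31). No rescan of other elements needed.
Needs rescan: no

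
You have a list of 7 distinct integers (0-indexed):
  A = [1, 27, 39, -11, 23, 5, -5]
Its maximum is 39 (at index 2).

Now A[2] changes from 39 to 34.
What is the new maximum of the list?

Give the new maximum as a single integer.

Answer: 34

Derivation:
Old max = 39 (at index 2)
Change: A[2] 39 -> 34
Changed element WAS the max -> may need rescan.
  Max of remaining elements: 27
  New max = max(34, 27) = 34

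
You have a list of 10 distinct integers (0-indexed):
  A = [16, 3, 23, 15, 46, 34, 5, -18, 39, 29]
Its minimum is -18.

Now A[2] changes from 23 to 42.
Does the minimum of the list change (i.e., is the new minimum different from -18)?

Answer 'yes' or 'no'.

Old min = -18
Change: A[2] 23 -> 42
Changed element was NOT the min; min changes only if 42 < -18.
New min = -18; changed? no

Answer: no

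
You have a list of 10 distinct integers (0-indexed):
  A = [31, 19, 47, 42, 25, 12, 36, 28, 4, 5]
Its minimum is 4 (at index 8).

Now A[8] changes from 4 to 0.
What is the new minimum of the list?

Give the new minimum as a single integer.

Answer: 0

Derivation:
Old min = 4 (at index 8)
Change: A[8] 4 -> 0
Changed element WAS the min. Need to check: is 0 still <= all others?
  Min of remaining elements: 5
  New min = min(0, 5) = 0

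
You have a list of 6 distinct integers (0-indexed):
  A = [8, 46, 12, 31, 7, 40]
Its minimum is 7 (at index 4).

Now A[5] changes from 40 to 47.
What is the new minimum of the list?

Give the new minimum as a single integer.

Answer: 7

Derivation:
Old min = 7 (at index 4)
Change: A[5] 40 -> 47
Changed element was NOT the old min.
  New min = min(old_min, new_val) = min(7, 47) = 7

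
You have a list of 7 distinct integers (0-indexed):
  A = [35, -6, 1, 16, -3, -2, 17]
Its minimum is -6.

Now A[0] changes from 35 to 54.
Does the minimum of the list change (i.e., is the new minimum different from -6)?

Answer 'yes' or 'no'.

Answer: no

Derivation:
Old min = -6
Change: A[0] 35 -> 54
Changed element was NOT the min; min changes only if 54 < -6.
New min = -6; changed? no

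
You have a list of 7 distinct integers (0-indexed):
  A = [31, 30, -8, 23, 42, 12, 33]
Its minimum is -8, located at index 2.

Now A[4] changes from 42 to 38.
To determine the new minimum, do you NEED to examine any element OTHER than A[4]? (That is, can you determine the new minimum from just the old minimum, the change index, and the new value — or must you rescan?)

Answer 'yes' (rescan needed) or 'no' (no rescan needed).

Answer: no

Derivation:
Old min = -8 at index 2
Change at index 4: 42 -> 38
Index 4 was NOT the min. New min = min(-8, 38). No rescan of other elements needed.
Needs rescan: no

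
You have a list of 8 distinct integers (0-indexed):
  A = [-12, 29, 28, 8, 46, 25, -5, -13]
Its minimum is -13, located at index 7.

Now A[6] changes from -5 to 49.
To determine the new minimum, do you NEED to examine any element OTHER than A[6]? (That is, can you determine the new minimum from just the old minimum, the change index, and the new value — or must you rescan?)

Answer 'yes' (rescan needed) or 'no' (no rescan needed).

Old min = -13 at index 7
Change at index 6: -5 -> 49
Index 6 was NOT the min. New min = min(-13, 49). No rescan of other elements needed.
Needs rescan: no

Answer: no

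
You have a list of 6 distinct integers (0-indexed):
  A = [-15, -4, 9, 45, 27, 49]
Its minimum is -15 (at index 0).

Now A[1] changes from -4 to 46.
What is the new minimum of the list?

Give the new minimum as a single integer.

Old min = -15 (at index 0)
Change: A[1] -4 -> 46
Changed element was NOT the old min.
  New min = min(old_min, new_val) = min(-15, 46) = -15

Answer: -15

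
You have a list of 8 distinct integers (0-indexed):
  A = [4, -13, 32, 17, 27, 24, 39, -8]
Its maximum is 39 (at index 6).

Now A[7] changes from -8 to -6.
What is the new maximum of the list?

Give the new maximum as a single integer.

Answer: 39

Derivation:
Old max = 39 (at index 6)
Change: A[7] -8 -> -6
Changed element was NOT the old max.
  New max = max(old_max, new_val) = max(39, -6) = 39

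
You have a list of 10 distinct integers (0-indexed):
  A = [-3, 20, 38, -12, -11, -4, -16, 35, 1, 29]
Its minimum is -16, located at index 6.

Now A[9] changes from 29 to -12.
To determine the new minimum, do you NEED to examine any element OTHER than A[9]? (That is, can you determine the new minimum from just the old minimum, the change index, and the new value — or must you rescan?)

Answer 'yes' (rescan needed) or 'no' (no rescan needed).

Answer: no

Derivation:
Old min = -16 at index 6
Change at index 9: 29 -> -12
Index 9 was NOT the min. New min = min(-16, -12). No rescan of other elements needed.
Needs rescan: no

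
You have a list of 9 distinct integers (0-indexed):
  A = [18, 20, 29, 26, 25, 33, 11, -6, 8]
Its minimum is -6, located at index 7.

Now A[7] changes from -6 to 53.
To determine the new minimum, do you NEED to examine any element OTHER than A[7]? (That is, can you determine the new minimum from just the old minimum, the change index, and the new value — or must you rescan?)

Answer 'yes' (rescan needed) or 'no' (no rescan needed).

Answer: yes

Derivation:
Old min = -6 at index 7
Change at index 7: -6 -> 53
Index 7 WAS the min and new value 53 > old min -6. Must rescan other elements to find the new min.
Needs rescan: yes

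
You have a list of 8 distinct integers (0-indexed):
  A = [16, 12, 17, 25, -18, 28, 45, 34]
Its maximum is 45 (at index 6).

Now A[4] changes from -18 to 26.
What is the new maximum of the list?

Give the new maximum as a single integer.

Answer: 45

Derivation:
Old max = 45 (at index 6)
Change: A[4] -18 -> 26
Changed element was NOT the old max.
  New max = max(old_max, new_val) = max(45, 26) = 45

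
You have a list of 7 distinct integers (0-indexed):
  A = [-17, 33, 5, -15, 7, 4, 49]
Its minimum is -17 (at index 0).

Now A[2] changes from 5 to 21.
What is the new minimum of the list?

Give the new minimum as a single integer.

Old min = -17 (at index 0)
Change: A[2] 5 -> 21
Changed element was NOT the old min.
  New min = min(old_min, new_val) = min(-17, 21) = -17

Answer: -17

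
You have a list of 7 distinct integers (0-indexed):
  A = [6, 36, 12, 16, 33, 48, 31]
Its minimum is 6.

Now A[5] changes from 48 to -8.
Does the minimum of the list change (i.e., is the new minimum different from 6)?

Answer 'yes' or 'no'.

Answer: yes

Derivation:
Old min = 6
Change: A[5] 48 -> -8
Changed element was NOT the min; min changes only if -8 < 6.
New min = -8; changed? yes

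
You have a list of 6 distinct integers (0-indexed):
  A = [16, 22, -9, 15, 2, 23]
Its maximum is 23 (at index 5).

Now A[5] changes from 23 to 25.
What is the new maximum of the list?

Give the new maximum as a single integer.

Answer: 25

Derivation:
Old max = 23 (at index 5)
Change: A[5] 23 -> 25
Changed element WAS the max -> may need rescan.
  Max of remaining elements: 22
  New max = max(25, 22) = 25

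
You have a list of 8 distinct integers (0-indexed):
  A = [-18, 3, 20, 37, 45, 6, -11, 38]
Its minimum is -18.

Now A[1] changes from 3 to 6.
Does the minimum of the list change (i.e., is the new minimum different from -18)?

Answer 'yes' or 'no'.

Old min = -18
Change: A[1] 3 -> 6
Changed element was NOT the min; min changes only if 6 < -18.
New min = -18; changed? no

Answer: no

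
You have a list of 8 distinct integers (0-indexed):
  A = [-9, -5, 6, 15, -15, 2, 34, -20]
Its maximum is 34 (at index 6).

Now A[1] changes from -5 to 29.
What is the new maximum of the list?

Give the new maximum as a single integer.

Answer: 34

Derivation:
Old max = 34 (at index 6)
Change: A[1] -5 -> 29
Changed element was NOT the old max.
  New max = max(old_max, new_val) = max(34, 29) = 34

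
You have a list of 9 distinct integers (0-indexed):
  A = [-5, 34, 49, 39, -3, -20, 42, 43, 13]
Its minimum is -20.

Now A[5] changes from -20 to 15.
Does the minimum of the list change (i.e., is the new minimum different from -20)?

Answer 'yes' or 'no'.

Answer: yes

Derivation:
Old min = -20
Change: A[5] -20 -> 15
Changed element was the min; new min must be rechecked.
New min = -5; changed? yes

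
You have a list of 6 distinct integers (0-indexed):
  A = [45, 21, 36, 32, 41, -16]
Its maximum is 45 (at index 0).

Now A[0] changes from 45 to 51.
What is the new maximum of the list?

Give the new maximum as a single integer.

Old max = 45 (at index 0)
Change: A[0] 45 -> 51
Changed element WAS the max -> may need rescan.
  Max of remaining elements: 41
  New max = max(51, 41) = 51

Answer: 51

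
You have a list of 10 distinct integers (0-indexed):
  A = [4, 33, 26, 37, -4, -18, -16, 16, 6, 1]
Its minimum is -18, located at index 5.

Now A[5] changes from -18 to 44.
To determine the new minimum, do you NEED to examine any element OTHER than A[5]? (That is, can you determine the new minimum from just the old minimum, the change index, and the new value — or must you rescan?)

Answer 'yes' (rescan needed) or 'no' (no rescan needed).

Old min = -18 at index 5
Change at index 5: -18 -> 44
Index 5 WAS the min and new value 44 > old min -18. Must rescan other elements to find the new min.
Needs rescan: yes

Answer: yes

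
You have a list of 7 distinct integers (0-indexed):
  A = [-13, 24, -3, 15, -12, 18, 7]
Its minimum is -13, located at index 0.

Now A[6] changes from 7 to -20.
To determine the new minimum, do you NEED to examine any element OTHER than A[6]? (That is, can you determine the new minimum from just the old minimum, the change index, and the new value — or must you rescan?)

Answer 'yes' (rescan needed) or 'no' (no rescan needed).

Old min = -13 at index 0
Change at index 6: 7 -> -20
Index 6 was NOT the min. New min = min(-13, -20). No rescan of other elements needed.
Needs rescan: no

Answer: no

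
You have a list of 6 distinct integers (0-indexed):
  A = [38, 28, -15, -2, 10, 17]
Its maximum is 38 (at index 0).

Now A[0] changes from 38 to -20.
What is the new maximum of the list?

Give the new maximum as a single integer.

Answer: 28

Derivation:
Old max = 38 (at index 0)
Change: A[0] 38 -> -20
Changed element WAS the max -> may need rescan.
  Max of remaining elements: 28
  New max = max(-20, 28) = 28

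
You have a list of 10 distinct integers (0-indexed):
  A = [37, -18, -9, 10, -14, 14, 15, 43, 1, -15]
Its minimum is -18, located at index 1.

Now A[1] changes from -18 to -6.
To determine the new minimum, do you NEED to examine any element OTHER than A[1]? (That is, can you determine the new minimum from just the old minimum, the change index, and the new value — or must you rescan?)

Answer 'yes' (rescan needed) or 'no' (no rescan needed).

Answer: yes

Derivation:
Old min = -18 at index 1
Change at index 1: -18 -> -6
Index 1 WAS the min and new value -6 > old min -18. Must rescan other elements to find the new min.
Needs rescan: yes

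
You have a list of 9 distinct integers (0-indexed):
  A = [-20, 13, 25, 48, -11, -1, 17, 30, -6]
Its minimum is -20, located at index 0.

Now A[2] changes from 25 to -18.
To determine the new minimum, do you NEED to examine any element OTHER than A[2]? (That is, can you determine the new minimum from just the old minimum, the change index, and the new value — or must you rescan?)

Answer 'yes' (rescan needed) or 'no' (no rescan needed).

Answer: no

Derivation:
Old min = -20 at index 0
Change at index 2: 25 -> -18
Index 2 was NOT the min. New min = min(-20, -18). No rescan of other elements needed.
Needs rescan: no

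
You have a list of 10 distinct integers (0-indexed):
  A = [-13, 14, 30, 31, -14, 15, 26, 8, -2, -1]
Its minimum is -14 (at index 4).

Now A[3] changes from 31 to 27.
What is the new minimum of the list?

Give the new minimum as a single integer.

Old min = -14 (at index 4)
Change: A[3] 31 -> 27
Changed element was NOT the old min.
  New min = min(old_min, new_val) = min(-14, 27) = -14

Answer: -14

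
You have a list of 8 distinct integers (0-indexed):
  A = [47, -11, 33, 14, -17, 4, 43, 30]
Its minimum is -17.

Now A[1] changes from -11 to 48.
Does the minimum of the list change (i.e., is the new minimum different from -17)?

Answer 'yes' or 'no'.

Answer: no

Derivation:
Old min = -17
Change: A[1] -11 -> 48
Changed element was NOT the min; min changes only if 48 < -17.
New min = -17; changed? no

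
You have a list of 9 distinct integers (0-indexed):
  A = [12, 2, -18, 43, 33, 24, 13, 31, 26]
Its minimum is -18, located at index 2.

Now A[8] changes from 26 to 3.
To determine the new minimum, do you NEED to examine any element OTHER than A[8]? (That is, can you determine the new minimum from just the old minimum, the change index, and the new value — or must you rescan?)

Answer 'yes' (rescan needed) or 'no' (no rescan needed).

Answer: no

Derivation:
Old min = -18 at index 2
Change at index 8: 26 -> 3
Index 8 was NOT the min. New min = min(-18, 3). No rescan of other elements needed.
Needs rescan: no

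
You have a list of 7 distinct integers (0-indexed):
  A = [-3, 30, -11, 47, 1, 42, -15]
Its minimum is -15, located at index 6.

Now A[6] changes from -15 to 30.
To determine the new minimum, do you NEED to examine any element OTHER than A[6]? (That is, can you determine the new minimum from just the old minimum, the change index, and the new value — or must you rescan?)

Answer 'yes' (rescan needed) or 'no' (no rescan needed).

Old min = -15 at index 6
Change at index 6: -15 -> 30
Index 6 WAS the min and new value 30 > old min -15. Must rescan other elements to find the new min.
Needs rescan: yes

Answer: yes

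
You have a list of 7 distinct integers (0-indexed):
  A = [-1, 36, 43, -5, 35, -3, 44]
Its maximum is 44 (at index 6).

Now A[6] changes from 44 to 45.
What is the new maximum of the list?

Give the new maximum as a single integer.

Old max = 44 (at index 6)
Change: A[6] 44 -> 45
Changed element WAS the max -> may need rescan.
  Max of remaining elements: 43
  New max = max(45, 43) = 45

Answer: 45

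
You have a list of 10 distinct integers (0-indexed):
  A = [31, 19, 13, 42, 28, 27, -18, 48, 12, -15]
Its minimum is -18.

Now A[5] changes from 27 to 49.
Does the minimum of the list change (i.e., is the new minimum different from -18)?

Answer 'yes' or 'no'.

Old min = -18
Change: A[5] 27 -> 49
Changed element was NOT the min; min changes only if 49 < -18.
New min = -18; changed? no

Answer: no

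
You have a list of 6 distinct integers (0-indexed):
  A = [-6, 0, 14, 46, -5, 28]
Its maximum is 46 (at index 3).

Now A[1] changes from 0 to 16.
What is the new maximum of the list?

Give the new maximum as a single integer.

Answer: 46

Derivation:
Old max = 46 (at index 3)
Change: A[1] 0 -> 16
Changed element was NOT the old max.
  New max = max(old_max, new_val) = max(46, 16) = 46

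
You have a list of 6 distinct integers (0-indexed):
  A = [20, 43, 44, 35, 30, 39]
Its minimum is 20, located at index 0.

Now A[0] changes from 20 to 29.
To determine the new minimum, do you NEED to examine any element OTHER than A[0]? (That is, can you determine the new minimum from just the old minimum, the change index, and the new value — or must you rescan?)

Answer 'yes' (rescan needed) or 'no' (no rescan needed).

Old min = 20 at index 0
Change at index 0: 20 -> 29
Index 0 WAS the min and new value 29 > old min 20. Must rescan other elements to find the new min.
Needs rescan: yes

Answer: yes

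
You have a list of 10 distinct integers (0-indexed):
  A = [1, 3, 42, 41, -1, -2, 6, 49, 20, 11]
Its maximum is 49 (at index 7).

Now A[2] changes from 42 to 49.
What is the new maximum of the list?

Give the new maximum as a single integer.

Answer: 49

Derivation:
Old max = 49 (at index 7)
Change: A[2] 42 -> 49
Changed element was NOT the old max.
  New max = max(old_max, new_val) = max(49, 49) = 49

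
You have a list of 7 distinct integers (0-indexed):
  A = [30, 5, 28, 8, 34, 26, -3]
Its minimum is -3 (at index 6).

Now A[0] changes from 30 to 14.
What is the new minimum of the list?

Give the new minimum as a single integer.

Old min = -3 (at index 6)
Change: A[0] 30 -> 14
Changed element was NOT the old min.
  New min = min(old_min, new_val) = min(-3, 14) = -3

Answer: -3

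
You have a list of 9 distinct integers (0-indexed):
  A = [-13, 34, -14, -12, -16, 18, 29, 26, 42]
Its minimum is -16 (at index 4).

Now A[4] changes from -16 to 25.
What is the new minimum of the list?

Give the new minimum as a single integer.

Old min = -16 (at index 4)
Change: A[4] -16 -> 25
Changed element WAS the min. Need to check: is 25 still <= all others?
  Min of remaining elements: -14
  New min = min(25, -14) = -14

Answer: -14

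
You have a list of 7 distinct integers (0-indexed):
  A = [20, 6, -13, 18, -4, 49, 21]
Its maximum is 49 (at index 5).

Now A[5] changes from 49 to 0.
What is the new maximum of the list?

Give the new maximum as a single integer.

Answer: 21

Derivation:
Old max = 49 (at index 5)
Change: A[5] 49 -> 0
Changed element WAS the max -> may need rescan.
  Max of remaining elements: 21
  New max = max(0, 21) = 21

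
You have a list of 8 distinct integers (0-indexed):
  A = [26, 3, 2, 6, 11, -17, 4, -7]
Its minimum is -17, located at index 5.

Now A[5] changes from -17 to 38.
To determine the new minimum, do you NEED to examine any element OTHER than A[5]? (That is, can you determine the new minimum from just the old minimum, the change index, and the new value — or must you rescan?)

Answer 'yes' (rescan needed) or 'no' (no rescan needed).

Answer: yes

Derivation:
Old min = -17 at index 5
Change at index 5: -17 -> 38
Index 5 WAS the min and new value 38 > old min -17. Must rescan other elements to find the new min.
Needs rescan: yes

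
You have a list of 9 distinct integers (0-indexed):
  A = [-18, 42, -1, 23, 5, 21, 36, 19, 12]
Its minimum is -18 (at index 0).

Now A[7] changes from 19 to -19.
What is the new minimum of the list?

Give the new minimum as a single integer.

Answer: -19

Derivation:
Old min = -18 (at index 0)
Change: A[7] 19 -> -19
Changed element was NOT the old min.
  New min = min(old_min, new_val) = min(-18, -19) = -19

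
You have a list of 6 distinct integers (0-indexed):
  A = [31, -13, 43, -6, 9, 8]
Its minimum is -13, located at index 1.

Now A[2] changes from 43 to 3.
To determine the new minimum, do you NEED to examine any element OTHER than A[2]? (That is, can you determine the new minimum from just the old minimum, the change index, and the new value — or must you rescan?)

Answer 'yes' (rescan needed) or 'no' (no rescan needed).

Old min = -13 at index 1
Change at index 2: 43 -> 3
Index 2 was NOT the min. New min = min(-13, 3). No rescan of other elements needed.
Needs rescan: no

Answer: no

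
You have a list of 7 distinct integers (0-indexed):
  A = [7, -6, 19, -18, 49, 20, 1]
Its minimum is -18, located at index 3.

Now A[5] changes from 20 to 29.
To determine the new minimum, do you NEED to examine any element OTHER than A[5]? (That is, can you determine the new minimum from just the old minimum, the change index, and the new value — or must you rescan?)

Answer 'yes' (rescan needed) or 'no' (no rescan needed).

Answer: no

Derivation:
Old min = -18 at index 3
Change at index 5: 20 -> 29
Index 5 was NOT the min. New min = min(-18, 29). No rescan of other elements needed.
Needs rescan: no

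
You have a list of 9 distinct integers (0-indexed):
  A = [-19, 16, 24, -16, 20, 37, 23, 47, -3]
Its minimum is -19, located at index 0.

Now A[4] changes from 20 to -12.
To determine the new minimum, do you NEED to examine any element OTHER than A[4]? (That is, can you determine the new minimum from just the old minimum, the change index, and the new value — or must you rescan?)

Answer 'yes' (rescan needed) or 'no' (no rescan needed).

Answer: no

Derivation:
Old min = -19 at index 0
Change at index 4: 20 -> -12
Index 4 was NOT the min. New min = min(-19, -12). No rescan of other elements needed.
Needs rescan: no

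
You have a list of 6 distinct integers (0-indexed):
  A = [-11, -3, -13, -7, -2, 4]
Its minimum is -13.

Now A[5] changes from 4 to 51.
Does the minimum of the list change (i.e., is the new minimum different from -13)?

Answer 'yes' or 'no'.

Answer: no

Derivation:
Old min = -13
Change: A[5] 4 -> 51
Changed element was NOT the min; min changes only if 51 < -13.
New min = -13; changed? no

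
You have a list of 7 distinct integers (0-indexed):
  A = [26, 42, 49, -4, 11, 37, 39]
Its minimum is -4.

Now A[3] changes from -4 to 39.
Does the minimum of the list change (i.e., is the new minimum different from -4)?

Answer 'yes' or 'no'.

Answer: yes

Derivation:
Old min = -4
Change: A[3] -4 -> 39
Changed element was the min; new min must be rechecked.
New min = 11; changed? yes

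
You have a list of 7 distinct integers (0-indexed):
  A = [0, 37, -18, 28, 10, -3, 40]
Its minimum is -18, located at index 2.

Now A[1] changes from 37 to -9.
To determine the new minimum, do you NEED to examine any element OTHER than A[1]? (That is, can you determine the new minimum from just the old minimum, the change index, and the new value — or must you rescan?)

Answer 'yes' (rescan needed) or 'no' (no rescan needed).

Old min = -18 at index 2
Change at index 1: 37 -> -9
Index 1 was NOT the min. New min = min(-18, -9). No rescan of other elements needed.
Needs rescan: no

Answer: no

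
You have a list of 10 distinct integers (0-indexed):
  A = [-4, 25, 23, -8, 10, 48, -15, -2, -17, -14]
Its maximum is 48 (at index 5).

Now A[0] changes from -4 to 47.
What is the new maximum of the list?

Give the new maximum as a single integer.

Old max = 48 (at index 5)
Change: A[0] -4 -> 47
Changed element was NOT the old max.
  New max = max(old_max, new_val) = max(48, 47) = 48

Answer: 48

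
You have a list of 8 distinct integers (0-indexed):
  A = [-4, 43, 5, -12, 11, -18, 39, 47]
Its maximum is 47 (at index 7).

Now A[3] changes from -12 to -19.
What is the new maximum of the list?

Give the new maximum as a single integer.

Answer: 47

Derivation:
Old max = 47 (at index 7)
Change: A[3] -12 -> -19
Changed element was NOT the old max.
  New max = max(old_max, new_val) = max(47, -19) = 47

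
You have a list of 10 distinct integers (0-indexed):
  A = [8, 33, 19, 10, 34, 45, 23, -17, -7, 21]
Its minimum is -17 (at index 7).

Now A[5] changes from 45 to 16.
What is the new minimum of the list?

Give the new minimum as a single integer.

Answer: -17

Derivation:
Old min = -17 (at index 7)
Change: A[5] 45 -> 16
Changed element was NOT the old min.
  New min = min(old_min, new_val) = min(-17, 16) = -17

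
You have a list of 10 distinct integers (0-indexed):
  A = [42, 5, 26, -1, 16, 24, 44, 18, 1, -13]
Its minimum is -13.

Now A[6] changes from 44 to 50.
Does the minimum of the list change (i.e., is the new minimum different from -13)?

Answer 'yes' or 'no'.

Answer: no

Derivation:
Old min = -13
Change: A[6] 44 -> 50
Changed element was NOT the min; min changes only if 50 < -13.
New min = -13; changed? no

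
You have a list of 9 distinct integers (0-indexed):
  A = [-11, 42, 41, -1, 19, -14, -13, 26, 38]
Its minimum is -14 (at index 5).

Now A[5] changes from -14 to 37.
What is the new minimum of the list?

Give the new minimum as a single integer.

Old min = -14 (at index 5)
Change: A[5] -14 -> 37
Changed element WAS the min. Need to check: is 37 still <= all others?
  Min of remaining elements: -13
  New min = min(37, -13) = -13

Answer: -13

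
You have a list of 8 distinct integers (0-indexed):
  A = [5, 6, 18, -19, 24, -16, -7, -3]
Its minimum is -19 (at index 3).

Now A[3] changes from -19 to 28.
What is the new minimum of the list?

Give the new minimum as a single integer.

Old min = -19 (at index 3)
Change: A[3] -19 -> 28
Changed element WAS the min. Need to check: is 28 still <= all others?
  Min of remaining elements: -16
  New min = min(28, -16) = -16

Answer: -16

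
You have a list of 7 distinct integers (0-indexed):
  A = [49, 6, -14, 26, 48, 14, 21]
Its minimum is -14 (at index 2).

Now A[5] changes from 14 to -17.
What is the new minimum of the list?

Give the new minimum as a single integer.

Answer: -17

Derivation:
Old min = -14 (at index 2)
Change: A[5] 14 -> -17
Changed element was NOT the old min.
  New min = min(old_min, new_val) = min(-14, -17) = -17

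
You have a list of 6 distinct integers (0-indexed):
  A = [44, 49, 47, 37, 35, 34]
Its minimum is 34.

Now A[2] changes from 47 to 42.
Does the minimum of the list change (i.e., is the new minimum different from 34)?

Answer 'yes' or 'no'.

Answer: no

Derivation:
Old min = 34
Change: A[2] 47 -> 42
Changed element was NOT the min; min changes only if 42 < 34.
New min = 34; changed? no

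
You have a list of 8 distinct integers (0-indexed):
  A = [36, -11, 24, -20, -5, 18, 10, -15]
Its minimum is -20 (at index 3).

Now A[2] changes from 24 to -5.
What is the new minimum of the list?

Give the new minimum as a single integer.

Answer: -20

Derivation:
Old min = -20 (at index 3)
Change: A[2] 24 -> -5
Changed element was NOT the old min.
  New min = min(old_min, new_val) = min(-20, -5) = -20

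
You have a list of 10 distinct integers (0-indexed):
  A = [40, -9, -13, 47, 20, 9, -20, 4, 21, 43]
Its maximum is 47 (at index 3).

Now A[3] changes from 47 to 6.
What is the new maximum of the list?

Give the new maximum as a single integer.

Old max = 47 (at index 3)
Change: A[3] 47 -> 6
Changed element WAS the max -> may need rescan.
  Max of remaining elements: 43
  New max = max(6, 43) = 43

Answer: 43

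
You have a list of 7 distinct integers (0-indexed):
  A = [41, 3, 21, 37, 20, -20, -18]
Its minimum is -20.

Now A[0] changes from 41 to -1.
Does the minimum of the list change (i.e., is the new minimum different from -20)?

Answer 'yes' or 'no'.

Old min = -20
Change: A[0] 41 -> -1
Changed element was NOT the min; min changes only if -1 < -20.
New min = -20; changed? no

Answer: no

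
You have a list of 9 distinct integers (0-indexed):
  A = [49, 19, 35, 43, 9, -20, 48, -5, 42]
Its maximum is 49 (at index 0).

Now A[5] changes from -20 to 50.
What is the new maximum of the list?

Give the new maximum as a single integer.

Answer: 50

Derivation:
Old max = 49 (at index 0)
Change: A[5] -20 -> 50
Changed element was NOT the old max.
  New max = max(old_max, new_val) = max(49, 50) = 50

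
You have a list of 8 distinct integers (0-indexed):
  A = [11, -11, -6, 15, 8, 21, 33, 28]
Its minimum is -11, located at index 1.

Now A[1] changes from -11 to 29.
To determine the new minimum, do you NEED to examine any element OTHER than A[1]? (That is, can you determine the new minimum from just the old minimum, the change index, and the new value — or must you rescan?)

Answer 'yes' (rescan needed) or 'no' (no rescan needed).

Old min = -11 at index 1
Change at index 1: -11 -> 29
Index 1 WAS the min and new value 29 > old min -11. Must rescan other elements to find the new min.
Needs rescan: yes

Answer: yes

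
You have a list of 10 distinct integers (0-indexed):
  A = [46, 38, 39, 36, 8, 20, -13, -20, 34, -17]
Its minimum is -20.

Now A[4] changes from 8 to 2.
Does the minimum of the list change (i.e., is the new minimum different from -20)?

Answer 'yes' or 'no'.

Answer: no

Derivation:
Old min = -20
Change: A[4] 8 -> 2
Changed element was NOT the min; min changes only if 2 < -20.
New min = -20; changed? no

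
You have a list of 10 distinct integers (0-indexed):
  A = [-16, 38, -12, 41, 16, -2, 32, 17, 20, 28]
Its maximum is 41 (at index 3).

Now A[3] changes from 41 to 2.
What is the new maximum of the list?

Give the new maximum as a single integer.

Old max = 41 (at index 3)
Change: A[3] 41 -> 2
Changed element WAS the max -> may need rescan.
  Max of remaining elements: 38
  New max = max(2, 38) = 38

Answer: 38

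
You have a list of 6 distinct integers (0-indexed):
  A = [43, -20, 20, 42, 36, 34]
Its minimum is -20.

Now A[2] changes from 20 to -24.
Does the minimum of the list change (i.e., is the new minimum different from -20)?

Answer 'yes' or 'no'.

Old min = -20
Change: A[2] 20 -> -24
Changed element was NOT the min; min changes only if -24 < -20.
New min = -24; changed? yes

Answer: yes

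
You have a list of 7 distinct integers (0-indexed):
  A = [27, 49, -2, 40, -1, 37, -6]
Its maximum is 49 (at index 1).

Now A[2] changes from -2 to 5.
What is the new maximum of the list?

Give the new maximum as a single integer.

Answer: 49

Derivation:
Old max = 49 (at index 1)
Change: A[2] -2 -> 5
Changed element was NOT the old max.
  New max = max(old_max, new_val) = max(49, 5) = 49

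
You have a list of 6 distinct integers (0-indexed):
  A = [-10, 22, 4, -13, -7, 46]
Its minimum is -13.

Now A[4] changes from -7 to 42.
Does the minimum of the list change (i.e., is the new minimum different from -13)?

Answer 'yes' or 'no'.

Answer: no

Derivation:
Old min = -13
Change: A[4] -7 -> 42
Changed element was NOT the min; min changes only if 42 < -13.
New min = -13; changed? no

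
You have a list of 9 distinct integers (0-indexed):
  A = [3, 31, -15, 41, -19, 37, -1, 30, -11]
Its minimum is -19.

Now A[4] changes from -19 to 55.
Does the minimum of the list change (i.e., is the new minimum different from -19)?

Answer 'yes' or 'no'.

Old min = -19
Change: A[4] -19 -> 55
Changed element was the min; new min must be rechecked.
New min = -15; changed? yes

Answer: yes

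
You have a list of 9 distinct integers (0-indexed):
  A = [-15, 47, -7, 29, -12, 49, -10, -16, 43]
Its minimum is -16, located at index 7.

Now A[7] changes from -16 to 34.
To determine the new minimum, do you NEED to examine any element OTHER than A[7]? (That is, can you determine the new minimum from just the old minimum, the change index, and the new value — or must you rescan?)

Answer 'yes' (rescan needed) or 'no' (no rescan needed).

Old min = -16 at index 7
Change at index 7: -16 -> 34
Index 7 WAS the min and new value 34 > old min -16. Must rescan other elements to find the new min.
Needs rescan: yes

Answer: yes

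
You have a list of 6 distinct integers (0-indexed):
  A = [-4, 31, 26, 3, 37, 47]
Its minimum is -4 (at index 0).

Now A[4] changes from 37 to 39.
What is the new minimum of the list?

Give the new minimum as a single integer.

Old min = -4 (at index 0)
Change: A[4] 37 -> 39
Changed element was NOT the old min.
  New min = min(old_min, new_val) = min(-4, 39) = -4

Answer: -4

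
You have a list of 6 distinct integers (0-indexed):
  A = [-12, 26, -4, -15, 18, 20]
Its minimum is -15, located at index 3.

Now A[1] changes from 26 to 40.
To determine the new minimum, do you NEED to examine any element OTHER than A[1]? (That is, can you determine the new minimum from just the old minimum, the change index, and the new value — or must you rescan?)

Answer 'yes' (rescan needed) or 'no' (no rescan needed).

Old min = -15 at index 3
Change at index 1: 26 -> 40
Index 1 was NOT the min. New min = min(-15, 40). No rescan of other elements needed.
Needs rescan: no

Answer: no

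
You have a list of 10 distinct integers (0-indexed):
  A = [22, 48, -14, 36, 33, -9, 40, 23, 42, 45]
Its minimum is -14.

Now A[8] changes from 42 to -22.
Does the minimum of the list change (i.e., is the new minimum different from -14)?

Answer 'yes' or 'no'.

Answer: yes

Derivation:
Old min = -14
Change: A[8] 42 -> -22
Changed element was NOT the min; min changes only if -22 < -14.
New min = -22; changed? yes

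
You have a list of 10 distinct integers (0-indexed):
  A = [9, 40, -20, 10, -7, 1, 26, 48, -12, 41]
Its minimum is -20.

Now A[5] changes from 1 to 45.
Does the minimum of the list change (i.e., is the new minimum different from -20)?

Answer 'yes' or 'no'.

Answer: no

Derivation:
Old min = -20
Change: A[5] 1 -> 45
Changed element was NOT the min; min changes only if 45 < -20.
New min = -20; changed? no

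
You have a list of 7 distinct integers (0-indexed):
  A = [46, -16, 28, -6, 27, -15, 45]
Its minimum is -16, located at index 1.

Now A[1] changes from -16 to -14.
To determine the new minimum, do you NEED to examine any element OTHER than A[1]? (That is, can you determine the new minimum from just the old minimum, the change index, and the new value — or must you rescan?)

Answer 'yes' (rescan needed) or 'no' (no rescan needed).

Answer: yes

Derivation:
Old min = -16 at index 1
Change at index 1: -16 -> -14
Index 1 WAS the min and new value -14 > old min -16. Must rescan other elements to find the new min.
Needs rescan: yes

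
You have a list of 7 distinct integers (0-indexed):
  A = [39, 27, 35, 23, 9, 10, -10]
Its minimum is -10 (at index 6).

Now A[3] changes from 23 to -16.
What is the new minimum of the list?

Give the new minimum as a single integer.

Old min = -10 (at index 6)
Change: A[3] 23 -> -16
Changed element was NOT the old min.
  New min = min(old_min, new_val) = min(-10, -16) = -16

Answer: -16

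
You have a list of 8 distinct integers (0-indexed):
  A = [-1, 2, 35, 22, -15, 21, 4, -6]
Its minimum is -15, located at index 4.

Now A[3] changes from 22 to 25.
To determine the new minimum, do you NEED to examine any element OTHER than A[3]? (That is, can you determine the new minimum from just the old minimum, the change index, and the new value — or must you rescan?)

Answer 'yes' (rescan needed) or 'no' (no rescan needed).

Answer: no

Derivation:
Old min = -15 at index 4
Change at index 3: 22 -> 25
Index 3 was NOT the min. New min = min(-15, 25). No rescan of other elements needed.
Needs rescan: no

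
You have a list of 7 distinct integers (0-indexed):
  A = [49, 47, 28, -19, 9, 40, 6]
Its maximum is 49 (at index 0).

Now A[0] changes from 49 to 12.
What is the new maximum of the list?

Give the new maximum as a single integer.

Old max = 49 (at index 0)
Change: A[0] 49 -> 12
Changed element WAS the max -> may need rescan.
  Max of remaining elements: 47
  New max = max(12, 47) = 47

Answer: 47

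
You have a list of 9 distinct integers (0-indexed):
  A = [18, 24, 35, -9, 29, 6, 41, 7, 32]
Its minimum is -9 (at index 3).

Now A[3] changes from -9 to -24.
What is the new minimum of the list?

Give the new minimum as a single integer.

Old min = -9 (at index 3)
Change: A[3] -9 -> -24
Changed element WAS the min. Need to check: is -24 still <= all others?
  Min of remaining elements: 6
  New min = min(-24, 6) = -24

Answer: -24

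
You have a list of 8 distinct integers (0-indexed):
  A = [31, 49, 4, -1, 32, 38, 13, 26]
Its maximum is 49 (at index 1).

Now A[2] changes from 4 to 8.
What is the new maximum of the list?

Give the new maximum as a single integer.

Old max = 49 (at index 1)
Change: A[2] 4 -> 8
Changed element was NOT the old max.
  New max = max(old_max, new_val) = max(49, 8) = 49

Answer: 49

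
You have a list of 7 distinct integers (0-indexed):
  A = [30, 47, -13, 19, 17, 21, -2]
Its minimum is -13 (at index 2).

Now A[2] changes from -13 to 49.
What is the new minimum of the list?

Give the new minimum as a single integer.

Old min = -13 (at index 2)
Change: A[2] -13 -> 49
Changed element WAS the min. Need to check: is 49 still <= all others?
  Min of remaining elements: -2
  New min = min(49, -2) = -2

Answer: -2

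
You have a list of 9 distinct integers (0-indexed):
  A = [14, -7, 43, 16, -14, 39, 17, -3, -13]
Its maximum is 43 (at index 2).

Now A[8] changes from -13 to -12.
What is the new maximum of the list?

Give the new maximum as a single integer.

Answer: 43

Derivation:
Old max = 43 (at index 2)
Change: A[8] -13 -> -12
Changed element was NOT the old max.
  New max = max(old_max, new_val) = max(43, -12) = 43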